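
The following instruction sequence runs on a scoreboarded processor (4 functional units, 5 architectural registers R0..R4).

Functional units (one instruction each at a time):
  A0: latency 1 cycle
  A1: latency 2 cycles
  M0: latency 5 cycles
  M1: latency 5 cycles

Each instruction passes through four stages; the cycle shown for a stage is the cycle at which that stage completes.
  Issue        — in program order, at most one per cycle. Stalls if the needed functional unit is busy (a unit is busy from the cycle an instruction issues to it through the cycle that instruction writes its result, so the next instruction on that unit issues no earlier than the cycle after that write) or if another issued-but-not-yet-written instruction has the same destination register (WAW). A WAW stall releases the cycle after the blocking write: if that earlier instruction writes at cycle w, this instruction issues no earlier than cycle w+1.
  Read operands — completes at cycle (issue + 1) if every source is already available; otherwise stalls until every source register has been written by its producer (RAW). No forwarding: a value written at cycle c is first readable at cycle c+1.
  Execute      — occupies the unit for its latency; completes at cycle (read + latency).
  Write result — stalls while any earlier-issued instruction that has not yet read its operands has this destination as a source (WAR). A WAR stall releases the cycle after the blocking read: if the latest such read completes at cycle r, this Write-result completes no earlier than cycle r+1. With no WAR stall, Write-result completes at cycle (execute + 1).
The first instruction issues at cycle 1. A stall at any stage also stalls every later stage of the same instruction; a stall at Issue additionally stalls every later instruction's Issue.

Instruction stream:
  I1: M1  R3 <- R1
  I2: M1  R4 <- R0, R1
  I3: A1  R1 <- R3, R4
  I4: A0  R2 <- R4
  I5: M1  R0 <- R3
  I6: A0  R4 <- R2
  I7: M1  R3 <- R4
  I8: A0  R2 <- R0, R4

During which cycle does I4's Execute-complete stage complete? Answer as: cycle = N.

I1: IS=1 RO=2 EX=7 WR=8
I2: IS=9 RO=10 EX=15 WR=16  [struct: M1 busy until I1 writes@8]
I3: IS=10 RO=17 EX=19 WR=20  [RAW R4: wait I2 write@16]
I4: IS=11 RO=17 EX=18 WR=19  [RAW R4: wait I2 write@16]
I5: IS=17 RO=18 EX=23 WR=24  [struct: M1 busy until I2 writes@16]
I6: IS=20 RO=21 EX=22 WR=23  [struct: A0 busy until I4 writes@19]
I7: IS=25 RO=26 EX=31 WR=32  [struct: M1 busy until I5 writes@24]
I8: IS=26 RO=27 EX=28 WR=29

cycle = 18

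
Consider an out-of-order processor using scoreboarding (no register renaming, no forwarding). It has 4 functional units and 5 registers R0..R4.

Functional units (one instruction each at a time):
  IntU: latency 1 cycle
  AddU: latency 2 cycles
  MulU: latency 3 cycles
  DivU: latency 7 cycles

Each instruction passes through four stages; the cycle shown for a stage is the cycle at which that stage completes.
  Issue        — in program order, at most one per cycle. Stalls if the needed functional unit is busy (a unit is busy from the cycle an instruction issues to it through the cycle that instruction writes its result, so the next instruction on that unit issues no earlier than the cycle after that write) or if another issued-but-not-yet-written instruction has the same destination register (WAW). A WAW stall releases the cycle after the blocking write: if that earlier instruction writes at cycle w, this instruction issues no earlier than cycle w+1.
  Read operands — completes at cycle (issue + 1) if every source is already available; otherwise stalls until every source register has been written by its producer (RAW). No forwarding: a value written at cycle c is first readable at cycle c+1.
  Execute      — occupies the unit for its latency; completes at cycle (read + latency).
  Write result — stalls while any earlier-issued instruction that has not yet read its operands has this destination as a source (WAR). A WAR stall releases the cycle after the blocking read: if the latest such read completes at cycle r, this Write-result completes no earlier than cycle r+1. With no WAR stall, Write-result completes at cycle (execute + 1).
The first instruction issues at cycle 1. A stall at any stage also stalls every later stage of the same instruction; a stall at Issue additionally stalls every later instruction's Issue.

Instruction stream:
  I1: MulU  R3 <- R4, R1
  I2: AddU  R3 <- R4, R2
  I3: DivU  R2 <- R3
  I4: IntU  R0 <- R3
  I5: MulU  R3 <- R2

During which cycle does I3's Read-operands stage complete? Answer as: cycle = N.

cycle = 12

1) issue 1, read 2, done 5, write 6
2) issue 7, read 8, done 10, write 11  <WAW R3: wait I1 write@6>
3) issue 8, read 12, done 19, write 20  <RAW R3: wait I2 write@11>
4) issue 9, read 12, done 13, write 14  <RAW R3: wait I2 write@11>
5) issue 12, read 21, done 24, write 25  <WAW R3: wait I2 write@11 / RAW R2: wait I3 write@20>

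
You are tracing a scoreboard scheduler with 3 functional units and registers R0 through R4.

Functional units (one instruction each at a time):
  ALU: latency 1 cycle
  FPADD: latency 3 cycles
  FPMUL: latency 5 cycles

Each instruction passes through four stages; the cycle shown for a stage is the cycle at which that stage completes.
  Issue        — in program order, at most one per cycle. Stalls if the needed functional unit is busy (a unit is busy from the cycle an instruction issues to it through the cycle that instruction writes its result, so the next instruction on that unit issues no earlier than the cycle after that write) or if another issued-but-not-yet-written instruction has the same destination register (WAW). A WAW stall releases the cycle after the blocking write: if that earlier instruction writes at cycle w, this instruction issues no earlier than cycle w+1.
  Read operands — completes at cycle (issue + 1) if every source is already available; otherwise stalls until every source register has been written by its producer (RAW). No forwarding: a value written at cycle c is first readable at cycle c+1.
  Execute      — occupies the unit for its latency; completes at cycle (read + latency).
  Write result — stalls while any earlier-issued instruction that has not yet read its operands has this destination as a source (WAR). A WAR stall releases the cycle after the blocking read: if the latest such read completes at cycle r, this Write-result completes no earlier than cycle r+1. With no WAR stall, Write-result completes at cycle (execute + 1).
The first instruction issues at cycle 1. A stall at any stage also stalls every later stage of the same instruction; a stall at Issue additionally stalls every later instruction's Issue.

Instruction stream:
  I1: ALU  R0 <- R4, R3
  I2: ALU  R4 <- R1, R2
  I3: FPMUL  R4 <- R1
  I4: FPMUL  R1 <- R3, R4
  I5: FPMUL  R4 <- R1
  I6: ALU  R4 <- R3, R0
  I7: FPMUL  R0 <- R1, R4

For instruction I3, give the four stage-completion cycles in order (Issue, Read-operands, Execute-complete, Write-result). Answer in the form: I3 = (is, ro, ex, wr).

t=1  I1→ALU
t=2  I1 RO
t=3  I1 EX
t=4  I1 WR R0
t=5  I2→ALU
t=6  I2 RO
t=7  I2 EX
t=8  I2 WR R4
t=9  I3→FPMUL
t=10  I3 RO
t=15  I3 EX
t=16  I3 WR R4
t=17  I4→FPMUL
t=18  I4 RO
t=23  I4 EX
t=24  I4 WR R1
t=25  I5→FPMUL
t=26  I5 RO
t=31  I5 EX
t=32  I5 WR R4
t=33  I6→ALU
t=34  I6 RO · I7→FPMUL
t=35  I6 EX
t=36  I6 WR R4
t=37  I7 RO
t=42  I7 EX
t=43  I7 WR R0

I3 = (9, 10, 15, 16)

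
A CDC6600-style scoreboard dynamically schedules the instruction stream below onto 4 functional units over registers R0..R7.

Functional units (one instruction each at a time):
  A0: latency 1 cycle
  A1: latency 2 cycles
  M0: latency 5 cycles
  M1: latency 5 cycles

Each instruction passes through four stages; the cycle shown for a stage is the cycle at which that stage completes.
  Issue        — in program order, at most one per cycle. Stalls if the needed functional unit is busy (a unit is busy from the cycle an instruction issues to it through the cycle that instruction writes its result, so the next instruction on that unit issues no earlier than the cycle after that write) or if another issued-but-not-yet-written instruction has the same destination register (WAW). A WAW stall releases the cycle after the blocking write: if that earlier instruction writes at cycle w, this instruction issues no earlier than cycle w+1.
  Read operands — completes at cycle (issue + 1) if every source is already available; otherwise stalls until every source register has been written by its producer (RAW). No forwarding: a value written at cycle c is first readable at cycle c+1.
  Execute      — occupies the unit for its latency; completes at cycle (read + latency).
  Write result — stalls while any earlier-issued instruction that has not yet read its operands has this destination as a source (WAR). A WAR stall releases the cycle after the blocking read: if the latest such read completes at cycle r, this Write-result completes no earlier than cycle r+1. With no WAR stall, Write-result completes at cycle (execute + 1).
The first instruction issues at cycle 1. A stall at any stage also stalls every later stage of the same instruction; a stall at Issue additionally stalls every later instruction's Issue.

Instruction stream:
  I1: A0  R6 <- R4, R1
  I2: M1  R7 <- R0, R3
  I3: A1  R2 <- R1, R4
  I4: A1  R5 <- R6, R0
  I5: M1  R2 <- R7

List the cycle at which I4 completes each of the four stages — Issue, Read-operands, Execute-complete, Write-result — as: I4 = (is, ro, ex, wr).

[I1] 1/2/3/4
[I2] 2/3/8/9
[I3] 3/4/6/7
[I4] 8/9/11/12  (struct: A1 busy until I3 writes@7)
[I5] 10/11/16/17  (struct: M1 busy until I2 writes@9)

I4 = (8, 9, 11, 12)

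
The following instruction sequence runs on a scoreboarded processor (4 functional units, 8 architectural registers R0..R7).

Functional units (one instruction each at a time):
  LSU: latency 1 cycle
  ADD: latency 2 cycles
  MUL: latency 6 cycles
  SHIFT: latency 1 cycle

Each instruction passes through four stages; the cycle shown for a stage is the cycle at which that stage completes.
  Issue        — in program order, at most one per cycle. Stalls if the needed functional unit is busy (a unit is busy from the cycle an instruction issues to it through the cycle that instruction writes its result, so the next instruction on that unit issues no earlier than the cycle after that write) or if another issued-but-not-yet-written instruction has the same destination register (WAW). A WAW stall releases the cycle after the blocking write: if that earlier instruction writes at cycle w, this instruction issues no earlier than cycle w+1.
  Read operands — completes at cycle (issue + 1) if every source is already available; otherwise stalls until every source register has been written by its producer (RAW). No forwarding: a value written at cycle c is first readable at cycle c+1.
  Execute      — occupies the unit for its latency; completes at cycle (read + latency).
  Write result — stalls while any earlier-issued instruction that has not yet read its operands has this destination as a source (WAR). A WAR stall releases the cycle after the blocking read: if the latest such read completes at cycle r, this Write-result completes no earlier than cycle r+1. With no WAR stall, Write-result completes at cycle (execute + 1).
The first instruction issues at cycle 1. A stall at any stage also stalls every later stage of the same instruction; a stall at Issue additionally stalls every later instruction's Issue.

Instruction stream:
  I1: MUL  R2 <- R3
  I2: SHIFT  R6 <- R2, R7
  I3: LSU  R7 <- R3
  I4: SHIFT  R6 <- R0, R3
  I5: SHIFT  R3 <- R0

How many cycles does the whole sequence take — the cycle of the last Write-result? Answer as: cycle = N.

I1  is:1  ro:2  ex:8  wr:9
I2  is:2  ro:10  ex:11  wr:12  — RAW R2: wait I1 write@9
I3  is:3  ro:4  ex:5  wr:11  — WAR R7: wait I2 read@10
I4  is:13  ro:14  ex:15  wr:16  — struct: SHIFT busy until I2 writes@12
I5  is:17  ro:18  ex:19  wr:20  — struct: SHIFT busy until I4 writes@16

cycle = 20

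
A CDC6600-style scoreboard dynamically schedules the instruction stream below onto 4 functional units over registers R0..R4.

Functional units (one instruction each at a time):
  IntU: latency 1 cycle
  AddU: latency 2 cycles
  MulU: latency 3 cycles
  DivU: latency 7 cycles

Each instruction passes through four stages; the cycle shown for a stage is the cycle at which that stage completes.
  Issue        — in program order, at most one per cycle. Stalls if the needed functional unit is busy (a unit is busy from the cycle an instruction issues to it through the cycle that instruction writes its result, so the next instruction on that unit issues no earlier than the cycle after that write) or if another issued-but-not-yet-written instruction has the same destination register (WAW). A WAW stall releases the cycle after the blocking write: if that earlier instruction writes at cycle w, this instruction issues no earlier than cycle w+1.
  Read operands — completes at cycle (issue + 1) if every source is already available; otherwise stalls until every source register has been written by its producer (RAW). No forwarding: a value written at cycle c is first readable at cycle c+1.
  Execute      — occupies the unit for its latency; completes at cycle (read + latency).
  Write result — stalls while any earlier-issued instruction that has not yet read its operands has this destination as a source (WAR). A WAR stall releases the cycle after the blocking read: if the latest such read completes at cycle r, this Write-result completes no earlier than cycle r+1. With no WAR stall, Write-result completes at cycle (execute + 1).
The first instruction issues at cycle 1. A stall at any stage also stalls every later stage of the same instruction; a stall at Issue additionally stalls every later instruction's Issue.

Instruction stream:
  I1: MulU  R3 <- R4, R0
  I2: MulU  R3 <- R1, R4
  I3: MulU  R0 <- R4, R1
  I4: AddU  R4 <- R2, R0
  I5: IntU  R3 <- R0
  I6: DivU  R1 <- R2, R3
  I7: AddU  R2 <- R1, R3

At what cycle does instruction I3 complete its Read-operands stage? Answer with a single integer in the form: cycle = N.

c1: issue I1 (MulU)
c2: I1 read-ops
c5: I1 finished on MulU
c6: I1→R3
c7: issue I2 (MulU)
c8: I2 read-ops
c11: I2 finished on MulU
c12: I2→R3
c13: issue I3 (MulU)
c14: I3 read-ops · issue I4 (AddU)
c15: issue I5 (IntU)
c16: issue I6 (DivU)
c17: I3 finished on MulU
c18: I3→R0
c19: I4 read-ops · I5 read-ops
c20: I5 finished on IntU
c21: I4 finished on AddU · I5→R3
c22: I4→R4 · I6 read-ops
c23: issue I7 (AddU)
c29: I6 finished on DivU
c30: I6→R1
c31: I7 read-ops
c33: I7 finished on AddU
c34: I7→R2

cycle = 14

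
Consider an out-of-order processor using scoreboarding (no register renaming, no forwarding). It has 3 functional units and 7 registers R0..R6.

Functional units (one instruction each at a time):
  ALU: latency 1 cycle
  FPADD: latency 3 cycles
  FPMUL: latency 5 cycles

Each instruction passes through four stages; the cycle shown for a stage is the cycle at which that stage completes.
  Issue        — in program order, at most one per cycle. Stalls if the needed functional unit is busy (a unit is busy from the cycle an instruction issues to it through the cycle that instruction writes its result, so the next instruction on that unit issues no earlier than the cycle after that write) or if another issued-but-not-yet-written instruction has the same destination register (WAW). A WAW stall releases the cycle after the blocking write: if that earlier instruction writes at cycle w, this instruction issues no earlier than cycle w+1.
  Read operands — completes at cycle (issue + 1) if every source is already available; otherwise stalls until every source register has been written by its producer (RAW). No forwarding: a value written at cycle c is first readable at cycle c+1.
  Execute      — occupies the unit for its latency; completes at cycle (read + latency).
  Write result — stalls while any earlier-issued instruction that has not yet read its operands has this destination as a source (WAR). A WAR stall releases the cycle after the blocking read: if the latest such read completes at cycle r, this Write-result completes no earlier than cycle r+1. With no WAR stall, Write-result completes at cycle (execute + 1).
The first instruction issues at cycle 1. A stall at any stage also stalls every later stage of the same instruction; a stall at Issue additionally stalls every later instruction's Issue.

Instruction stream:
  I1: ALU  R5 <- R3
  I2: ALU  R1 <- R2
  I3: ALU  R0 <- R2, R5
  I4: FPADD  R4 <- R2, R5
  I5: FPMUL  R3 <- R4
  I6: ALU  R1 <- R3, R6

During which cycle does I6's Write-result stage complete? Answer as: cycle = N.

  I1 | 1 | 2 | 3 | 4
  I2 | 5 | 6 | 7 | 8   struct: ALU busy until I1 writes@4
  I3 | 9 | 10 | 11 | 12   struct: ALU busy until I2 writes@8
  I4 | 10 | 11 | 14 | 15
  I5 | 11 | 16 | 21 | 22   RAW R4: wait I4 write@15
  I6 | 13 | 23 | 24 | 25   struct: ALU busy until I3 writes@12 · RAW R3: wait I5 write@22

cycle = 25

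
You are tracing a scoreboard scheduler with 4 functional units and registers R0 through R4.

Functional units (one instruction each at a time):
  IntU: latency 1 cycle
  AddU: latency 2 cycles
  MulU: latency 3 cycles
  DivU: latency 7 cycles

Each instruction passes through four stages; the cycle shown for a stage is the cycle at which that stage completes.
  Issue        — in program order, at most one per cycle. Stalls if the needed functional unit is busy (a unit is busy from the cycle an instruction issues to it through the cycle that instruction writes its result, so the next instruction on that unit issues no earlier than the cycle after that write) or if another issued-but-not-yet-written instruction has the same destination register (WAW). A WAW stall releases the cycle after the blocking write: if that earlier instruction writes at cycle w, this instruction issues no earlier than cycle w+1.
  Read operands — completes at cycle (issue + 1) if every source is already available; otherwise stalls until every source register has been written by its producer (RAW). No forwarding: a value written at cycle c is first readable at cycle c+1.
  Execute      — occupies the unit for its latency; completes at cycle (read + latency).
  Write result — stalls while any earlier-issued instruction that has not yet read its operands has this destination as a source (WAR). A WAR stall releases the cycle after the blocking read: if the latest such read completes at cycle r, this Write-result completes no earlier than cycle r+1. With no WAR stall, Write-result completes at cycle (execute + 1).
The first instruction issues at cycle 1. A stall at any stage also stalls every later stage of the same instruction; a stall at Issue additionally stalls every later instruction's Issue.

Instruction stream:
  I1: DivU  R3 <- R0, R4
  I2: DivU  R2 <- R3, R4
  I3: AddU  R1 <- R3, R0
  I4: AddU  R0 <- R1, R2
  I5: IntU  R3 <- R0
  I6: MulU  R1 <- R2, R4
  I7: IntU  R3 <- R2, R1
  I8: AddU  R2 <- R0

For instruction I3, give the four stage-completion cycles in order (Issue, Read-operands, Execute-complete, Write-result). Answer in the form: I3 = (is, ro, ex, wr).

I3 = (12, 13, 15, 16)

t=1  I1→DivU
t=2  I1 RO
t=9  I1 EX
t=10  I1 WR R3
t=11  I2→DivU
t=12  I2 RO · I3→AddU
t=13  I3 RO
t=15  I3 EX
t=16  I3 WR R1
t=17  I4→AddU
t=18  I5→IntU
t=19  I2 EX · I6→MulU
t=20  I2 WR R2
t=21  I4 RO · I6 RO
t=23  I4 EX
t=24  I4 WR R0 · I6 EX
t=25  I5 RO · I6 WR R1
t=26  I5 EX
t=27  I5 WR R3
t=28  I7→IntU
t=29  I7 RO · I8→AddU
t=30  I7 EX · I8 RO
t=31  I7 WR R3
t=32  I8 EX
t=33  I8 WR R2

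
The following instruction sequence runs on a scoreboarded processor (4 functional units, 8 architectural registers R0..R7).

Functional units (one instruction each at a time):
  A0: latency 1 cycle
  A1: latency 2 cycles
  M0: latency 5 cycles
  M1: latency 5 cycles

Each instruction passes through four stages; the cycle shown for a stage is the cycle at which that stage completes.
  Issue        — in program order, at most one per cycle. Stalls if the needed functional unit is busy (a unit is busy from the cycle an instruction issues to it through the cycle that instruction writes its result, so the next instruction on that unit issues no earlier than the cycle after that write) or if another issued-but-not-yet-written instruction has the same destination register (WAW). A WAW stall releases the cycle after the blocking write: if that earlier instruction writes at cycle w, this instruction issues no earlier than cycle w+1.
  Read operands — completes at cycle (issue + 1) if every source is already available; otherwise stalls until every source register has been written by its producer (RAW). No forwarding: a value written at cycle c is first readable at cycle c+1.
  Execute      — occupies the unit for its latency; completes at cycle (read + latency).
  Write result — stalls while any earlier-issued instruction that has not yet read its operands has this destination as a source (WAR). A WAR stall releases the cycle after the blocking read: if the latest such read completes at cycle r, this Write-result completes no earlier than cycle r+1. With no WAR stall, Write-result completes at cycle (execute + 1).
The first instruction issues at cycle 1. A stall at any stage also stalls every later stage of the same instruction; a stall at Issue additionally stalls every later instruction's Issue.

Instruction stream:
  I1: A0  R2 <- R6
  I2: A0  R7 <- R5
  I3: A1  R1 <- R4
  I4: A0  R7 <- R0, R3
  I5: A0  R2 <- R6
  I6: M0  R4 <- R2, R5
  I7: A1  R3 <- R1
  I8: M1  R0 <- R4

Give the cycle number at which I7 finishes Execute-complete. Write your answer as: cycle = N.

cycle 1: I1 issues→A0
cycle 2: I1 reads
cycle 3: I1 exec-done
cycle 4: I1 writes R2
cycle 5: I2 issues→A0
cycle 6: I2 reads · I3 issues→A1
cycle 7: I2 exec-done · I3 reads
cycle 8: I2 writes R7
cycle 9: I3 exec-done · I4 issues→A0
cycle 10: I3 writes R1 · I4 reads
cycle 11: I4 exec-done
cycle 12: I4 writes R7
cycle 13: I5 issues→A0
cycle 14: I5 reads · I6 issues→M0
cycle 15: I5 exec-done · I7 issues→A1
cycle 16: I5 writes R2 · I7 reads · I8 issues→M1
cycle 17: I6 reads
cycle 18: I7 exec-done
cycle 19: I7 writes R3
cycle 22: I6 exec-done
cycle 23: I6 writes R4
cycle 24: I8 reads
cycle 29: I8 exec-done
cycle 30: I8 writes R0

cycle = 18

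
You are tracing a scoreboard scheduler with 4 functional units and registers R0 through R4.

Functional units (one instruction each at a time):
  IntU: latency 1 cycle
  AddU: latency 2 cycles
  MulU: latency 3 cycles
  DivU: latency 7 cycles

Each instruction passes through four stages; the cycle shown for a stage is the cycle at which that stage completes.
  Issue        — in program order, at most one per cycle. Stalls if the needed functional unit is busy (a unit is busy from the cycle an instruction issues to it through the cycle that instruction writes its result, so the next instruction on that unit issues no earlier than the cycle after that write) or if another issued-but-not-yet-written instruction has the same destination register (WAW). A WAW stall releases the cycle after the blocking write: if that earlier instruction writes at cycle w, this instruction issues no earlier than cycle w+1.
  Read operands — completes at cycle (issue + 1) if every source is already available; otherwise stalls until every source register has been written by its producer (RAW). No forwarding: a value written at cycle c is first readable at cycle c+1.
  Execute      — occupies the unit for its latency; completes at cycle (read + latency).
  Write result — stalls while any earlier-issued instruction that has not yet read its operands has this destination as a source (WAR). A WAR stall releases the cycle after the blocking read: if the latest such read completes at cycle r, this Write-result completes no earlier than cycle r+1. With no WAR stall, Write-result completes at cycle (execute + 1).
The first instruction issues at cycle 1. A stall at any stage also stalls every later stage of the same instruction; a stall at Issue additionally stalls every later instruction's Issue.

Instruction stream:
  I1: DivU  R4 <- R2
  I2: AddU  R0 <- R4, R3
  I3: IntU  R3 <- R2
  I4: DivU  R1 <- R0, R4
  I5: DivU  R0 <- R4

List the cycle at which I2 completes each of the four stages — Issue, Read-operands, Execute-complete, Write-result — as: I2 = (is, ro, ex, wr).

I2 = (2, 11, 13, 14)

[1] issue I1 (DivU)
[2] I1 read-ops; issue I2 (AddU)
[3] issue I3 (IntU)
[4] I3 read-ops
[5] I3 finished on IntU
[9] I1 finished on DivU
[10] I1→R4
[11] I2 read-ops; issue I4 (DivU)
[12] I3→R3
[13] I2 finished on AddU
[14] I2→R0
[15] I4 read-ops
[22] I4 finished on DivU
[23] I4→R1
[24] issue I5 (DivU)
[25] I5 read-ops
[32] I5 finished on DivU
[33] I5→R0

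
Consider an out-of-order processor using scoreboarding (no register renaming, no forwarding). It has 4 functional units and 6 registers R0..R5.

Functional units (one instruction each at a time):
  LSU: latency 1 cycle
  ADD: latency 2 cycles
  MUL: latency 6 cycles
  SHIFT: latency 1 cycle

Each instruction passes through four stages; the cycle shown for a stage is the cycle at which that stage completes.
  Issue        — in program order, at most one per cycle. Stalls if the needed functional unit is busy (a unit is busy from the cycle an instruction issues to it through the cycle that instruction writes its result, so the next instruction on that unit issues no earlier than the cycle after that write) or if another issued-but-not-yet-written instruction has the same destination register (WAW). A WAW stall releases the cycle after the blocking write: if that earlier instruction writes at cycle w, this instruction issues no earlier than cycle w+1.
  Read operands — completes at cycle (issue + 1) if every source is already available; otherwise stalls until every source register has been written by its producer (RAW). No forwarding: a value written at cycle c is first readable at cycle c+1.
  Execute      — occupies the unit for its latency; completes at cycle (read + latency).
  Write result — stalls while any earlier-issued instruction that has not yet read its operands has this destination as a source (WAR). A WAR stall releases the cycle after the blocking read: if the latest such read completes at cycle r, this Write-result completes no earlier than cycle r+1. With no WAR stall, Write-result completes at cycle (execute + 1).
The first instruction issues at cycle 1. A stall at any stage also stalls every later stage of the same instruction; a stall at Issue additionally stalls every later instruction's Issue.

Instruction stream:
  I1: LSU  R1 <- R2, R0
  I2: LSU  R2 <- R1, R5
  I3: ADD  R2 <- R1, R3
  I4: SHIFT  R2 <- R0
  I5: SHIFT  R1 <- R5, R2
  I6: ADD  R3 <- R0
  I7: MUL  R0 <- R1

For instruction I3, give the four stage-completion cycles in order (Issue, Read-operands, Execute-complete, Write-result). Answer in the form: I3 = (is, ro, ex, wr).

I3 = (9, 10, 12, 13)

I1: IS=1 RO=2 EX=3 WR=4
I2: IS=5 RO=6 EX=7 WR=8  [struct: LSU busy until I1 writes@4]
I3: IS=9 RO=10 EX=12 WR=13  [WAW R2: wait I2 write@8]
I4: IS=14 RO=15 EX=16 WR=17  [WAW R2: wait I3 write@13]
I5: IS=18 RO=19 EX=20 WR=21  [struct: SHIFT busy until I4 writes@17]
I6: IS=19 RO=20 EX=22 WR=23
I7: IS=20 RO=22 EX=28 WR=29  [RAW R1: wait I5 write@21]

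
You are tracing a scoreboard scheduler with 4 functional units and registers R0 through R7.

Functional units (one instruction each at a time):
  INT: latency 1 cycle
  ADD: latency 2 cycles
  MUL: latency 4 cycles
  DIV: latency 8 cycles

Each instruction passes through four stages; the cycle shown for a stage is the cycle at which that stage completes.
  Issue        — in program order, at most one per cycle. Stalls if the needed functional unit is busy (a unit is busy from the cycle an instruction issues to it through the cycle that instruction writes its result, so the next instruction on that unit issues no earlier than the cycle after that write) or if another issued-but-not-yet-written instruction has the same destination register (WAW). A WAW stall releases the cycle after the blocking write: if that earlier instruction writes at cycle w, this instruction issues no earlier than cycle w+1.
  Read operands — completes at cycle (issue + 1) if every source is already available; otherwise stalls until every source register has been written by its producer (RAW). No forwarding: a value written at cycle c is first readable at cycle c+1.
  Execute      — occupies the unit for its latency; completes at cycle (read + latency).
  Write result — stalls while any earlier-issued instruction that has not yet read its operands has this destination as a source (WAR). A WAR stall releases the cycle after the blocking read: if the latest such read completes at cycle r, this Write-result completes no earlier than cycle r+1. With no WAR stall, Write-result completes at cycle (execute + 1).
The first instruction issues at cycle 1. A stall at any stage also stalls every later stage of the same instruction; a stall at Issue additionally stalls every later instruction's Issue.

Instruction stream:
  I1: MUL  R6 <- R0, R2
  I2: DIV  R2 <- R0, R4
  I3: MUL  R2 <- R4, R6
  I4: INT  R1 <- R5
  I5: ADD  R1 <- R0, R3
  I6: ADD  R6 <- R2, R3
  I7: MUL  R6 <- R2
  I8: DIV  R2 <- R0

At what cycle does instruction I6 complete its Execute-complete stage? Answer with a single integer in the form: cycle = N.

I1: IS=1 RO=2 EX=6 WR=7
I2: IS=2 RO=3 EX=11 WR=12
I3: IS=13 RO=14 EX=18 WR=19  [WAW R2: wait I2 write@12]
I4: IS=14 RO=15 EX=16 WR=17
I5: IS=18 RO=19 EX=21 WR=22  [WAW R1: wait I4 write@17]
I6: IS=23 RO=24 EX=26 WR=27  [struct: ADD busy until I5 writes@22]
I7: IS=28 RO=29 EX=33 WR=34  [WAW R6: wait I6 write@27]
I8: IS=29 RO=30 EX=38 WR=39

cycle = 26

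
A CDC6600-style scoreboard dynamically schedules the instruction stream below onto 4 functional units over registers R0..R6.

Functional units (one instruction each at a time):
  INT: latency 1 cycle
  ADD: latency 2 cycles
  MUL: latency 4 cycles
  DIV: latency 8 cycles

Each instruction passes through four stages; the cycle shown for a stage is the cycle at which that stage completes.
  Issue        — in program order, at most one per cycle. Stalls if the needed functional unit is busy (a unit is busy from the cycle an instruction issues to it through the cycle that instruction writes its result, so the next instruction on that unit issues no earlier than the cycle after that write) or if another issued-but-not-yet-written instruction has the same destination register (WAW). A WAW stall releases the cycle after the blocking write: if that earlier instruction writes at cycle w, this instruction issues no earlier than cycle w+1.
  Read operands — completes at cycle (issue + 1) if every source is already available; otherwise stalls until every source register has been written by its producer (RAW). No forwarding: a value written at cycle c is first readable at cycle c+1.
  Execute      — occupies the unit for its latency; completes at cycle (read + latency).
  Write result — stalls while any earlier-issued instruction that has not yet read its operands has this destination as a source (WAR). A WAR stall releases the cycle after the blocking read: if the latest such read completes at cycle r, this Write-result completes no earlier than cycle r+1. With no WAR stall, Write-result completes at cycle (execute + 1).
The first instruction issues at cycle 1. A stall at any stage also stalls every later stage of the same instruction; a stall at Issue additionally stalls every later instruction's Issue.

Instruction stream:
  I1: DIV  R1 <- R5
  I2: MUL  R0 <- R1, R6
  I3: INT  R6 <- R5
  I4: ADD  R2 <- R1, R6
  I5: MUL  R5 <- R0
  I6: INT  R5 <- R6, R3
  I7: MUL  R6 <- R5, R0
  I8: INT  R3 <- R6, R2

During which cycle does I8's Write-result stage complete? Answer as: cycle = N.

cycle = 37

cycle 1: issue I1 (DIV)
cycle 2: I1 read-ops · issue I2 (MUL)
cycle 3: issue I3 (INT)
cycle 4: I3 read-ops · issue I4 (ADD)
cycle 5: I3 finished on INT
cycle 10: I1 finished on DIV
cycle 11: I1→R1
cycle 12: I2 read-ops
cycle 13: I3→R6
cycle 14: I4 read-ops
cycle 16: I2 finished on MUL · I4 finished on ADD
cycle 17: I2→R0 · I4→R2
cycle 18: issue I5 (MUL)
cycle 19: I5 read-ops
cycle 23: I5 finished on MUL
cycle 24: I5→R5
cycle 25: issue I6 (INT)
cycle 26: I6 read-ops · issue I7 (MUL)
cycle 27: I6 finished on INT
cycle 28: I6→R5
cycle 29: I7 read-ops · issue I8 (INT)
cycle 33: I7 finished on MUL
cycle 34: I7→R6
cycle 35: I8 read-ops
cycle 36: I8 finished on INT
cycle 37: I8→R3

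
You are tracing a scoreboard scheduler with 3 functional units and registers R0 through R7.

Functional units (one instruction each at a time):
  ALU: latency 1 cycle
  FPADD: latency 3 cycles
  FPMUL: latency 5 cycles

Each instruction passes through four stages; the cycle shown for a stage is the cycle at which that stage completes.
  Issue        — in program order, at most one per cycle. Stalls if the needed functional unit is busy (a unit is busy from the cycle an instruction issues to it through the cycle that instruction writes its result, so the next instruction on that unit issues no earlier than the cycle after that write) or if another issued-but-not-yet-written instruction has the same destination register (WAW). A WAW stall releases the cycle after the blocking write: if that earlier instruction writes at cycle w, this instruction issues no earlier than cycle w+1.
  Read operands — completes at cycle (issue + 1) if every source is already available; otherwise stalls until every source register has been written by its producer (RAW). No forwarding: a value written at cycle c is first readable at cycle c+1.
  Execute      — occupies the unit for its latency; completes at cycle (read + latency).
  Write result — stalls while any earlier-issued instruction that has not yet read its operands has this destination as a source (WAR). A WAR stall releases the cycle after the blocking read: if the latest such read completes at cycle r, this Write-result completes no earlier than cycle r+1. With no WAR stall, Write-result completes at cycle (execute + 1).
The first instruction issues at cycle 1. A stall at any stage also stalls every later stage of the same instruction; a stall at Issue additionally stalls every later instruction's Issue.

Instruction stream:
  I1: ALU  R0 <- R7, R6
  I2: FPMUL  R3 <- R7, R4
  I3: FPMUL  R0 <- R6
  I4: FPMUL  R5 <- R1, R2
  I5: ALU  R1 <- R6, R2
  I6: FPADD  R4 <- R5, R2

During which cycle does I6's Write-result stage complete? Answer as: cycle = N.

I1 -> (1, 2, 3, 4)
I2 -> (2, 3, 8, 9)
I3 -> (10, 11, 16, 17)  // struct: FPMUL busy until I2 writes@9
I4 -> (18, 19, 24, 25)  // struct: FPMUL busy until I3 writes@17
I5 -> (19, 20, 21, 22)
I6 -> (20, 26, 29, 30)  // RAW R5: wait I4 write@25

cycle = 30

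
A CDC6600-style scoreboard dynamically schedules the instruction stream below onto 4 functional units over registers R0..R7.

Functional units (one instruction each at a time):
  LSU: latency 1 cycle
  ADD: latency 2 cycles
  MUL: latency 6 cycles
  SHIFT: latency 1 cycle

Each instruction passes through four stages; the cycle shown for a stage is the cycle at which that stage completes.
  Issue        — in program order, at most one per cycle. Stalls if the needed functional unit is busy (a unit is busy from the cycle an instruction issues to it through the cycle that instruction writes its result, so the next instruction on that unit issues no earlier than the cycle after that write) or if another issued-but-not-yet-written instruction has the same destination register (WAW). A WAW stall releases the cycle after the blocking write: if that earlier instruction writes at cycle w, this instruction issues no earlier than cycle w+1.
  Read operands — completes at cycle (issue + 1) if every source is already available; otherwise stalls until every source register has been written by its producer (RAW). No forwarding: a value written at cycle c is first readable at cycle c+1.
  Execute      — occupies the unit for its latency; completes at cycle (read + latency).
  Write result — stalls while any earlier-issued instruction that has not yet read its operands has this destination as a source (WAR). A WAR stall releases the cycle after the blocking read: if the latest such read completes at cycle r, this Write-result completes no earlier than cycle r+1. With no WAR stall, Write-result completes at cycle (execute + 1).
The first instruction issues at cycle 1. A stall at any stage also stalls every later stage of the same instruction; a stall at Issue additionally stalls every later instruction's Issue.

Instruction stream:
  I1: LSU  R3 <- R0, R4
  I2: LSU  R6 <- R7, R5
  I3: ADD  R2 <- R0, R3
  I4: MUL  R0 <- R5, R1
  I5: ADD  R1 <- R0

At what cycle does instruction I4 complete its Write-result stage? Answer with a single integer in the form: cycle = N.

[I1] 1/2/3/4
[I2] 5/6/7/8  (struct: LSU busy until I1 writes@4)
[I3] 6/7/9/10
[I4] 7/8/14/15
[I5] 11/16/18/19  (struct: ADD busy until I3 writes@10; RAW R0: wait I4 write@15)

cycle = 15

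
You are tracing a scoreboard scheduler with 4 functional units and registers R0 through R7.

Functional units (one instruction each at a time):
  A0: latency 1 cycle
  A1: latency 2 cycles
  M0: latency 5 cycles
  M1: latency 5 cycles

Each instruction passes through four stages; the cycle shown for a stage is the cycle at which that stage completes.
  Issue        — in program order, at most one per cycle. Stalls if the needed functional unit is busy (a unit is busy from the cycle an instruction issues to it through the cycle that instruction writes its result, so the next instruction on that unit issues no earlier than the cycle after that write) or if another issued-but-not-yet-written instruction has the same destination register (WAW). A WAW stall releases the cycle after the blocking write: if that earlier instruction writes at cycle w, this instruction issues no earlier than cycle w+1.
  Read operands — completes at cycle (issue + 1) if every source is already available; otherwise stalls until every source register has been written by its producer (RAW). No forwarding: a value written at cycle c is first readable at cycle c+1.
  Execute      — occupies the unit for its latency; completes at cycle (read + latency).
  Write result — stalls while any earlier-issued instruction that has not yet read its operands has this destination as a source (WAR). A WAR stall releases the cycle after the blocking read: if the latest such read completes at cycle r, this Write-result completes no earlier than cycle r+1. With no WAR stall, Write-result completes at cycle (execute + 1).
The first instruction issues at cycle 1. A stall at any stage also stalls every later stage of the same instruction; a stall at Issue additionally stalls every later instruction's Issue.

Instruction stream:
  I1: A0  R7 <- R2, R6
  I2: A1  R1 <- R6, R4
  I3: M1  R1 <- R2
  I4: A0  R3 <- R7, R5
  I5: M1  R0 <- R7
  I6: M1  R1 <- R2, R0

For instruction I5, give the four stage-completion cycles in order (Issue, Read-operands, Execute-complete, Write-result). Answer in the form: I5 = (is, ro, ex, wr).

I5 = (15, 16, 21, 22)

c1: I1 dispatched to A0
c2: I1 operands ready; I2 dispatched to A1
c3: I1 complete; I2 operands ready
c4: R7←I1
c5: I2 complete
c6: R1←I2
c7: I3 dispatched to M1
c8: I3 operands ready; I4 dispatched to A0
c9: I4 operands ready
c10: I4 complete
c11: R3←I4
c13: I3 complete
c14: R1←I3
c15: I5 dispatched to M1
c16: I5 operands ready
c21: I5 complete
c22: R0←I5
c23: I6 dispatched to M1
c24: I6 operands ready
c29: I6 complete
c30: R1←I6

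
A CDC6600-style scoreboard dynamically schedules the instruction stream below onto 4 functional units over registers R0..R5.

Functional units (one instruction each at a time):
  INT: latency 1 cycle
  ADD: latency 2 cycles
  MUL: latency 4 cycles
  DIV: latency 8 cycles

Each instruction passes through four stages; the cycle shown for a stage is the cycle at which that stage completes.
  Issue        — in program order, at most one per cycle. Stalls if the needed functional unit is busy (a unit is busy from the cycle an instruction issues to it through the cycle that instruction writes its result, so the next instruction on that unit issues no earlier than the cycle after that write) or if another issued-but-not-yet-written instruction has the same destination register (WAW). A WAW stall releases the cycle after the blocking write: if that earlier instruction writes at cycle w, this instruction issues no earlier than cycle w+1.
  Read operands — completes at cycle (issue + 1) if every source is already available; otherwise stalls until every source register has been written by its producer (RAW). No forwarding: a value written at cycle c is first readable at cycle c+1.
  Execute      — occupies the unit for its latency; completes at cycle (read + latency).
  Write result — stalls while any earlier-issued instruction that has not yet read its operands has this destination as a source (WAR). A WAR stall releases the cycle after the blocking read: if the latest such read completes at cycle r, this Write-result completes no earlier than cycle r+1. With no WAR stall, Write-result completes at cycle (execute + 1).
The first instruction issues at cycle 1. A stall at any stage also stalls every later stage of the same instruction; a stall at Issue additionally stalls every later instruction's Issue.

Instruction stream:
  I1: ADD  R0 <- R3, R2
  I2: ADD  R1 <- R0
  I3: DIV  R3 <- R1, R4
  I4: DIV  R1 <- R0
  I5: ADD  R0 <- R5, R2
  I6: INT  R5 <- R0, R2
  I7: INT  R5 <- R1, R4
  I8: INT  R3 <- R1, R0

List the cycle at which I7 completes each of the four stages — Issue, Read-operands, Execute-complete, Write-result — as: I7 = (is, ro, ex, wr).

t=1  issue I1 (ADD)
t=2  I1 read-ops
t=4  I1 finished on ADD
t=5  I1→R0
t=6  issue I2 (ADD)
t=7  I2 read-ops | issue I3 (DIV)
t=9  I2 finished on ADD
t=10  I2→R1
t=11  I3 read-ops
t=19  I3 finished on DIV
t=20  I3→R3
t=21  issue I4 (DIV)
t=22  I4 read-ops | issue I5 (ADD)
t=23  I5 read-ops | issue I6 (INT)
t=25  I5 finished on ADD
t=26  I5→R0
t=27  I6 read-ops
t=28  I6 finished on INT
t=29  I6→R5
t=30  I4 finished on DIV | issue I7 (INT)
t=31  I4→R1
t=32  I7 read-ops
t=33  I7 finished on INT
t=34  I7→R5
t=35  issue I8 (INT)
t=36  I8 read-ops
t=37  I8 finished on INT
t=38  I8→R3

I7 = (30, 32, 33, 34)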